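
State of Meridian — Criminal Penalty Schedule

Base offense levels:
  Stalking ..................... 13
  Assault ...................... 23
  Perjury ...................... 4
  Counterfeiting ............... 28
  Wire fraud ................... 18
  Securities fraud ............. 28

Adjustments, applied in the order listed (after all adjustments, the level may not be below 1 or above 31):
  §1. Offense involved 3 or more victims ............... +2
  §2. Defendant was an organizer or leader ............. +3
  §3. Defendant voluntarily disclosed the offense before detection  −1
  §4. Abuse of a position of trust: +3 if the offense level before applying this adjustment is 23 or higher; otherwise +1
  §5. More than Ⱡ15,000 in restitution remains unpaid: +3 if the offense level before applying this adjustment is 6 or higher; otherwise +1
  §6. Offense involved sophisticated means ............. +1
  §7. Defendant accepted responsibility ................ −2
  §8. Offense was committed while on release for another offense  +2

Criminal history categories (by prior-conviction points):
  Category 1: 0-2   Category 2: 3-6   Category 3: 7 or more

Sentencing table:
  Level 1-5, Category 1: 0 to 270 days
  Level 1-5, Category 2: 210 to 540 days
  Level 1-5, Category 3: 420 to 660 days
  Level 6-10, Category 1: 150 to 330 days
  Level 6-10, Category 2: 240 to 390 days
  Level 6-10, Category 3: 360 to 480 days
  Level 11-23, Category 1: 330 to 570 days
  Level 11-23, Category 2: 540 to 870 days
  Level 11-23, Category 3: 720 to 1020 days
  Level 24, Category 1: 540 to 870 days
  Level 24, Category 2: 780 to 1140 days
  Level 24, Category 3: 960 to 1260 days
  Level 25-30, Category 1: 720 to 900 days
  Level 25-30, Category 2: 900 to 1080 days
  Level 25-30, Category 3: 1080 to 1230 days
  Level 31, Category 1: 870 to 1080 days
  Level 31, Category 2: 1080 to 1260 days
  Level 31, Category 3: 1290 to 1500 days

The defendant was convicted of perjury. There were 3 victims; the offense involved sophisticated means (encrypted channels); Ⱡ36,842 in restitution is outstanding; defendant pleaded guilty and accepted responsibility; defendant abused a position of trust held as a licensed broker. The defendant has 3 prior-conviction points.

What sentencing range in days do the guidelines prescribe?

Base offense level for perjury: 4.
§1 applies: 4 + 2 = 6.
§4 applies (level before this adjustment is 6 < 23, so +1): 6 + 1 = 7.
§5 applies (level before this adjustment is 7 ≥ 6, so +3): 7 + 3 = 10.
§6 applies: 10 + 1 = 11.
§7 applies: 11 − 2 = 9.
Final offense level: 9.
Criminal history: 3 prior points → Category 2 (3-6).
Level 9 falls in the 6-10 band.
Grid: Level 6-10 × Category 2 = 240-390 days.

240-390 days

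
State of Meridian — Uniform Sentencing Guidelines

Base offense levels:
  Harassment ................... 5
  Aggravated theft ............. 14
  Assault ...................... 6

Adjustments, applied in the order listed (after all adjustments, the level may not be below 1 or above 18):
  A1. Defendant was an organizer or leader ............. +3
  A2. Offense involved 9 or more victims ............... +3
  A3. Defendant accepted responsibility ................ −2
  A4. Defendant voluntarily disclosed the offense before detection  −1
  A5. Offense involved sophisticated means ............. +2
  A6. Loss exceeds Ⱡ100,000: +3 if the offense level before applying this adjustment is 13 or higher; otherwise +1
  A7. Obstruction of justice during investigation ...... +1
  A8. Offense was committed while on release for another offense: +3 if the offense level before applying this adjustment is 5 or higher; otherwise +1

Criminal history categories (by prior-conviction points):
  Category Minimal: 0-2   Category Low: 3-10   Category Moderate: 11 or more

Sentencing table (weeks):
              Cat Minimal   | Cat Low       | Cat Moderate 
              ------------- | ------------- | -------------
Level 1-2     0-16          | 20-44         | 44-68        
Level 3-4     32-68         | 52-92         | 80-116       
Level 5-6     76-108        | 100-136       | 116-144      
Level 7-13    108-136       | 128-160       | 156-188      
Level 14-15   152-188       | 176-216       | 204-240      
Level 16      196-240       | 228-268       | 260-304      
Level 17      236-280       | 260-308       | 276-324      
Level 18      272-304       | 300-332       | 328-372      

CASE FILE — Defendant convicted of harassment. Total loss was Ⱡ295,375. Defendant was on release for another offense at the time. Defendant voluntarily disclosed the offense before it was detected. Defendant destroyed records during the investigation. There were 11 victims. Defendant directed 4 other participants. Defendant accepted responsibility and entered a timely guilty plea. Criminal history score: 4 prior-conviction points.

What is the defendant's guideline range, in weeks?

128-160 weeks

Base offense level for harassment: 5.
A1 applies: 5 + 3 = 8.
A2 applies: 8 + 3 = 11.
A3 applies: 11 − 2 = 9.
A4 applies: 9 − 1 = 8.
A5 does not apply.
A6 applies (level before this adjustment is 8 < 13, so +1): 8 + 1 = 9.
A7 applies: 9 + 1 = 10.
A8 applies (level before this adjustment is 10 ≥ 5, so +3): 10 + 3 = 13.
Final offense level: 13.
Criminal history: 4 prior points → Category Low (3-10).
Level 13 falls in the 7-13 band.
Grid: Level 7-13 × Category Low = 128-160 weeks.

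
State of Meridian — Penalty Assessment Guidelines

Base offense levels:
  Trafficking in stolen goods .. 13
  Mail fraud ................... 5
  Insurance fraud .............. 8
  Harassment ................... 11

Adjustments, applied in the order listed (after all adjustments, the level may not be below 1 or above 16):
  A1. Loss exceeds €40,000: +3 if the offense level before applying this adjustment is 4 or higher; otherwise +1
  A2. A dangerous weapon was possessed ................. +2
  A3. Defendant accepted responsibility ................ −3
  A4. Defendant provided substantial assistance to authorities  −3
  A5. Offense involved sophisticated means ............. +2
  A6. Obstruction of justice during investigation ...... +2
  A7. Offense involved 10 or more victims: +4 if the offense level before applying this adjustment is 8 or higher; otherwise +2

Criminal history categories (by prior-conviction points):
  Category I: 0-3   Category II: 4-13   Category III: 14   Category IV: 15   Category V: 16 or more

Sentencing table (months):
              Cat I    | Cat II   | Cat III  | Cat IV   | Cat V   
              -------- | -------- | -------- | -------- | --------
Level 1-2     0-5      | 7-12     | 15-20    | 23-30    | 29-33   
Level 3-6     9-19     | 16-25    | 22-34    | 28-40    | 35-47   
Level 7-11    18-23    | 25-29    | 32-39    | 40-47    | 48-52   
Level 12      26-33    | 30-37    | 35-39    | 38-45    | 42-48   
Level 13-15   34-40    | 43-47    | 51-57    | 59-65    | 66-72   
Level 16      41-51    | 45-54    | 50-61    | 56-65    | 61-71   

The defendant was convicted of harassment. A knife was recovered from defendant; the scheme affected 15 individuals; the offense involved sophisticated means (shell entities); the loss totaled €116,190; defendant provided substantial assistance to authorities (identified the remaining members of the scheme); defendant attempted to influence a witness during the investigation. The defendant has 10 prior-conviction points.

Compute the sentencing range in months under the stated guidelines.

45-54 months

Base offense level for harassment: 11.
A1 applies (level before this adjustment is 11 ≥ 4, so +3): 11 + 3 = 14.
A2 applies: 14 + 2 = 16.
A3 does not apply.
A4 applies: 16 − 3 = 13.
A5 applies: 13 + 2 = 15.
A6 applies: 15 + 2 = 17.
A7 applies (level before this adjustment is 17 ≥ 8, so +4): 17 + 4 = 21.
Level 21 exceeds the maximum of 16; capped at 16.
Final offense level: 16.
Criminal history: 10 prior points → Category II (4-13).
Level 16 falls in the 16 band.
Grid: Level 16 × Category II = 45-54 months.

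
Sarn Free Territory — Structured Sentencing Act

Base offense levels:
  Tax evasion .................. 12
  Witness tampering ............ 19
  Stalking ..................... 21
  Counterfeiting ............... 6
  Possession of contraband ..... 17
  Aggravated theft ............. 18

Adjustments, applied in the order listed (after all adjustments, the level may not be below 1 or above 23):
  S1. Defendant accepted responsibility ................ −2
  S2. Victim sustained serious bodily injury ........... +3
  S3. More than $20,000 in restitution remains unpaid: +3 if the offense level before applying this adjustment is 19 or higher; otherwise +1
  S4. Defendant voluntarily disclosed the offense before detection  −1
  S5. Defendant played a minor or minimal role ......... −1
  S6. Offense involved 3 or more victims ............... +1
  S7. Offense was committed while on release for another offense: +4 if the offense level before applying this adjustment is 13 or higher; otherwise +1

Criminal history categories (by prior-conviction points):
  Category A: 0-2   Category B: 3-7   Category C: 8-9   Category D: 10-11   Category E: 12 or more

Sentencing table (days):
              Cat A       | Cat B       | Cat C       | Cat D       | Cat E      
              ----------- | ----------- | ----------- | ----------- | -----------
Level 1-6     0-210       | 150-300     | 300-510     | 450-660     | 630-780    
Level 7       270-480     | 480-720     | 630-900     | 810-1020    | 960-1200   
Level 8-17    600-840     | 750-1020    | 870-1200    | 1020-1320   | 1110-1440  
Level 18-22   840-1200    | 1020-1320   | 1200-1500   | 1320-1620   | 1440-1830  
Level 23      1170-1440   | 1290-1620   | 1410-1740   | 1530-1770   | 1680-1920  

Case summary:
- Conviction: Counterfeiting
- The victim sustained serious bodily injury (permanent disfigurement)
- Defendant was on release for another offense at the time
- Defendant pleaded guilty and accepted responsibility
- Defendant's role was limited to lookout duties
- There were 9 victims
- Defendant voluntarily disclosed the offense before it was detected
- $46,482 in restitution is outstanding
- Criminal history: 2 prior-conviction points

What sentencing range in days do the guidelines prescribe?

600-840 days

Base offense level for counterfeiting: 6.
S1 applies: 6 − 2 = 4.
S2 applies: 4 + 3 = 7.
S3 applies (level before this adjustment is 7 < 19, so +1): 7 + 1 = 8.
S4 applies: 8 − 1 = 7.
S5 applies: 7 − 1 = 6.
S6 applies: 6 + 1 = 7.
S7 applies (level before this adjustment is 7 < 13, so +1): 7 + 1 = 8.
Final offense level: 8.
Criminal history: 2 prior points → Category A (0-2).
Level 8 falls in the 8-17 band.
Grid: Level 8-17 × Category A = 600-840 days.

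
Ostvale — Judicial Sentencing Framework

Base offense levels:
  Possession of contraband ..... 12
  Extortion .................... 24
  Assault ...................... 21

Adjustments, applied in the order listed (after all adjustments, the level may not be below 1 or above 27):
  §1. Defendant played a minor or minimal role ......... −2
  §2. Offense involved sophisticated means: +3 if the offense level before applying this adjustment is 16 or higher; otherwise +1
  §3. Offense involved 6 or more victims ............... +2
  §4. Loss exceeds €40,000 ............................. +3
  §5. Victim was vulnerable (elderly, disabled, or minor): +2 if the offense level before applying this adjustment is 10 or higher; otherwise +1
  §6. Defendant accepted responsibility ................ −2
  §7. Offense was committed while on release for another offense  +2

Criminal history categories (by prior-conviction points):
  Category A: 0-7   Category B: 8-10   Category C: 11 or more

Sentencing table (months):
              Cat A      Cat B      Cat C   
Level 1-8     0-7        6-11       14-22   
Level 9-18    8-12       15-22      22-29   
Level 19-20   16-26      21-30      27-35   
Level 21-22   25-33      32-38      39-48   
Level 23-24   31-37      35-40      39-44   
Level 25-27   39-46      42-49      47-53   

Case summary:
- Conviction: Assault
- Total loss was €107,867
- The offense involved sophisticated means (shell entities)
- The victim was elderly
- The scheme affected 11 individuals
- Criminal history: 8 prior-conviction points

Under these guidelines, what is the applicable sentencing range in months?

42-49 months

Base offense level for assault: 21.
§1 does not apply.
§2 applies (level before this adjustment is 21 ≥ 16, so +3): 21 + 3 = 24.
§3 applies: 24 + 2 = 26.
§4 applies: 26 + 3 = 29.
§5 applies (level before this adjustment is 29 ≥ 10, so +2): 29 + 2 = 31.
§7 does not apply.
Level 31 exceeds the maximum of 27; capped at 27.
Final offense level: 27.
Criminal history: 8 prior points → Category B (8-10).
Level 27 falls in the 25-27 band.
Grid: Level 25-27 × Category B = 42-49 months.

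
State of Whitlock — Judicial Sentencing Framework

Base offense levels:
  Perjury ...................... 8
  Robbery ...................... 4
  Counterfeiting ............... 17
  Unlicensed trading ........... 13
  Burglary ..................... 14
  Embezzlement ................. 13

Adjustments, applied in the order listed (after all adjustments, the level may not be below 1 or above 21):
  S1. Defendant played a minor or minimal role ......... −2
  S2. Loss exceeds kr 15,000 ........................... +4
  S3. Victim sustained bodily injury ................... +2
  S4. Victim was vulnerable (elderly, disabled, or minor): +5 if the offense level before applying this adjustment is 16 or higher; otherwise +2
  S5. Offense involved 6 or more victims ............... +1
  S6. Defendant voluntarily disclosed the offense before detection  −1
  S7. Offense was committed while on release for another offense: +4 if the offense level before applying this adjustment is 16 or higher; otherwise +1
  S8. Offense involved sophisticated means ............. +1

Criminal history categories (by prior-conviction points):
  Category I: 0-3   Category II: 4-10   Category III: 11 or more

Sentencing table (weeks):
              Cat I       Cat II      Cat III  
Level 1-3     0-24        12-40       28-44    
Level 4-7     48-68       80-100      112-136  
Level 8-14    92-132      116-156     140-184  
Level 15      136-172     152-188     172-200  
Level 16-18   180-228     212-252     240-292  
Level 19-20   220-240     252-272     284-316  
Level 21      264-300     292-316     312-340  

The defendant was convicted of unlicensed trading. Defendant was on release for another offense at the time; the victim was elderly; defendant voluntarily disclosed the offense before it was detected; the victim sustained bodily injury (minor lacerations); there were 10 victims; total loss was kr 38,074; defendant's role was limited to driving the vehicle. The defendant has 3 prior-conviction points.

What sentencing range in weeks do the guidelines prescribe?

264-300 weeks

Base offense level for unlicensed trading: 13.
S1 applies: 13 − 2 = 11.
S2 applies: 11 + 4 = 15.
S3 applies: 15 + 2 = 17.
S4 applies (level before this adjustment is 17 ≥ 16, so +5): 17 + 5 = 22.
S5 applies: 22 + 1 = 23.
S6 applies: 23 − 1 = 22.
S7 applies (level before this adjustment is 22 ≥ 16, so +4): 22 + 4 = 26.
Level 26 exceeds the maximum of 21; capped at 21.
Final offense level: 21.
Criminal history: 3 prior points → Category I (0-3).
Level 21 falls in the 21 band.
Grid: Level 21 × Category I = 264-300 weeks.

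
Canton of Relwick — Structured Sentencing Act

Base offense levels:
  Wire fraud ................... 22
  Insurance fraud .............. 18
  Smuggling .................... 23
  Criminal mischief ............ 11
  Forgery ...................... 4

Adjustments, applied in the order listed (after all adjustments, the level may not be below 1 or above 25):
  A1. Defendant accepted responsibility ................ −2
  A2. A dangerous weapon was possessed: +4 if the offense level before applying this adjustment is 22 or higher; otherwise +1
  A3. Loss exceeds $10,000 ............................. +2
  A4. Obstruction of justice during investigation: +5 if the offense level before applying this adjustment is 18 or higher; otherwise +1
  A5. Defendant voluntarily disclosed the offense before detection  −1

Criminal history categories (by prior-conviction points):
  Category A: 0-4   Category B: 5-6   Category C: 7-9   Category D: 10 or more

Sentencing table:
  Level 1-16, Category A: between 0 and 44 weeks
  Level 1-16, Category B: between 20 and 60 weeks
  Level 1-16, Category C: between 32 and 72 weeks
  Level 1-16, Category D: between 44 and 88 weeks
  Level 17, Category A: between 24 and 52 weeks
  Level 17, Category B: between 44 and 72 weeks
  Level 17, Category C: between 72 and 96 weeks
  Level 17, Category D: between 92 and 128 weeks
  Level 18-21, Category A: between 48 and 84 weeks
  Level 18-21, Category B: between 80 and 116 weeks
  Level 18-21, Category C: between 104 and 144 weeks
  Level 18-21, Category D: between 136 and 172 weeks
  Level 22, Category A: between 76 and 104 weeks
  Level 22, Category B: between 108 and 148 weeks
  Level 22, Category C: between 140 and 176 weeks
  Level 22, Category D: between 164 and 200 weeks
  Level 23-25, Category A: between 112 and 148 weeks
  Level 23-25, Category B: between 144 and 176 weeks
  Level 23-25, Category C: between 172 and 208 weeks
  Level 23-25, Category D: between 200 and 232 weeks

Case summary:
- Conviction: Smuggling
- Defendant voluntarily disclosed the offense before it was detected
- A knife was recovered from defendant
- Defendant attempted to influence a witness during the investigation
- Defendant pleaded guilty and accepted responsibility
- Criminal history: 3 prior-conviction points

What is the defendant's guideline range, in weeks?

Base offense level for smuggling: 23.
A1 applies: 23 − 2 = 21.
A2 applies (level before this adjustment is 21 < 22, so +1): 21 + 1 = 22.
A3 does not apply.
A4 applies (level before this adjustment is 22 ≥ 18, so +5): 22 + 5 = 27.
A5 applies: 27 − 1 = 26.
Level 26 exceeds the maximum of 25; capped at 25.
Final offense level: 25.
Criminal history: 3 prior points → Category A (0-4).
Level 25 falls in the 23-25 band.
Grid: Level 23-25 × Category A = 112-148 weeks.

112-148 weeks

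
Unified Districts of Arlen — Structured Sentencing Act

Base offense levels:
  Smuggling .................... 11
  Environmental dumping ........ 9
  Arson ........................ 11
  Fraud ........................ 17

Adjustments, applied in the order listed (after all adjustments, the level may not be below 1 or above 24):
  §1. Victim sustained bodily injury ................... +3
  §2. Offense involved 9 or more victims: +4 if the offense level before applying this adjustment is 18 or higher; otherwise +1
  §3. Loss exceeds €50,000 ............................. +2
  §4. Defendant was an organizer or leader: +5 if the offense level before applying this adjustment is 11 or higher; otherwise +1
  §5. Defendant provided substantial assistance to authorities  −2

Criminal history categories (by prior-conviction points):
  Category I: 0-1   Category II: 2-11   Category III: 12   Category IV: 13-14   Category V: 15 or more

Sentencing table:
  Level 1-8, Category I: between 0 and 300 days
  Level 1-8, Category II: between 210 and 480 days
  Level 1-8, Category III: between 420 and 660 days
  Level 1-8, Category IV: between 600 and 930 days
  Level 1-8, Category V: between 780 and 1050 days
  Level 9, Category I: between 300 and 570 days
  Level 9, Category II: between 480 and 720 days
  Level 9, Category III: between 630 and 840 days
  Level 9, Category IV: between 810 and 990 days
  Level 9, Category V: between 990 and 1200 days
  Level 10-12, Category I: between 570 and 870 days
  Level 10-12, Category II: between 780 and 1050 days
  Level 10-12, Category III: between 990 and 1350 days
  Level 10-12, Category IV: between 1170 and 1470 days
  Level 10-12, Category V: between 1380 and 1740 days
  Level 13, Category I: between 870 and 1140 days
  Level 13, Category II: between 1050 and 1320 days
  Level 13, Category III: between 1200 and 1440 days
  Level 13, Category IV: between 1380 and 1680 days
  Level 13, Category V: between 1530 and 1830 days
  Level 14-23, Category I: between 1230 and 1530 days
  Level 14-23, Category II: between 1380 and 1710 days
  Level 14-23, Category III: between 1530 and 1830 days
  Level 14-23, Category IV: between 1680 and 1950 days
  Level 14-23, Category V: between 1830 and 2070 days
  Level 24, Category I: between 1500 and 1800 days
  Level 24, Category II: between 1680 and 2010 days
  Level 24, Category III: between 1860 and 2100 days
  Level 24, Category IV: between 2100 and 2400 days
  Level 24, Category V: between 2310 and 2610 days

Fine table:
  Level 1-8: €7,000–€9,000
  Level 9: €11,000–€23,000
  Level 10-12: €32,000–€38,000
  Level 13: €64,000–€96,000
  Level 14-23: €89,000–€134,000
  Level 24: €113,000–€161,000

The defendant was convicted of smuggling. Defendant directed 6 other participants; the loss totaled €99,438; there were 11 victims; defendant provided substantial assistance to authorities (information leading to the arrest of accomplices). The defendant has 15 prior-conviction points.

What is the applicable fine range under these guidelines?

€89,000–€134,000

Base offense level for smuggling: 11.
§1 does not apply.
§2 applies (level before this adjustment is 11 < 18, so +1): 11 + 1 = 12.
§3 applies: 12 + 2 = 14.
§4 applies (level before this adjustment is 14 ≥ 11, so +5): 14 + 5 = 19.
§5 applies: 19 − 2 = 17.
Final offense level: 17.
Level 17 falls in the 14-23 band.
Fine table: Level 14-23 → €89,000–€134,000.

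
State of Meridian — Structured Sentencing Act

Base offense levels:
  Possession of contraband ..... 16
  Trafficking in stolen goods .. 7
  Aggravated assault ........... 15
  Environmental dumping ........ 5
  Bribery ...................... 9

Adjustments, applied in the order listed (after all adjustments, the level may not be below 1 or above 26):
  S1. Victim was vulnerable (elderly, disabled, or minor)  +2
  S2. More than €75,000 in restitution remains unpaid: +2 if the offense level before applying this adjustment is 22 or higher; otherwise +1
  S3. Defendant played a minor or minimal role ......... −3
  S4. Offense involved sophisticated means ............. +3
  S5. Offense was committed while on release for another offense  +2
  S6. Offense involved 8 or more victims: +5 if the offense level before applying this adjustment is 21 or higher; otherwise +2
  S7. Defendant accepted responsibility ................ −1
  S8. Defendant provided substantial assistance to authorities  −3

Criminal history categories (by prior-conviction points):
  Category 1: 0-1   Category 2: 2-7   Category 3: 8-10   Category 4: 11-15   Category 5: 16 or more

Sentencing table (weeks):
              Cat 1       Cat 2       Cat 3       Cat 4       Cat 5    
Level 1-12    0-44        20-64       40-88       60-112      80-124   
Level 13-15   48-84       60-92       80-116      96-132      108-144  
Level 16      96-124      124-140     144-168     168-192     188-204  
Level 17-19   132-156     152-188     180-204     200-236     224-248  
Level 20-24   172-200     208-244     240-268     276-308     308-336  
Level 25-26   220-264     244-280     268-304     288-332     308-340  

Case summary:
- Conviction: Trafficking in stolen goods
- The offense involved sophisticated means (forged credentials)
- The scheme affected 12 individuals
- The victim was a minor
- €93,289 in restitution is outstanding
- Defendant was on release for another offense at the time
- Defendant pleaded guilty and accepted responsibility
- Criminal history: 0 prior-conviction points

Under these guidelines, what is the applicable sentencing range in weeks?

96-124 weeks

Base offense level for trafficking in stolen goods: 7.
S1 applies: 7 + 2 = 9.
S2 applies (level before this adjustment is 9 < 22, so +1): 9 + 1 = 10.
S4 applies: 10 + 3 = 13.
S5 applies: 13 + 2 = 15.
S6 applies (level before this adjustment is 15 < 21, so +2): 15 + 2 = 17.
S7 applies: 17 − 1 = 16.
S8 does not apply.
Final offense level: 16.
Criminal history: 0 prior points → Category 1 (0-1).
Level 16 falls in the 16 band.
Grid: Level 16 × Category 1 = 96-124 weeks.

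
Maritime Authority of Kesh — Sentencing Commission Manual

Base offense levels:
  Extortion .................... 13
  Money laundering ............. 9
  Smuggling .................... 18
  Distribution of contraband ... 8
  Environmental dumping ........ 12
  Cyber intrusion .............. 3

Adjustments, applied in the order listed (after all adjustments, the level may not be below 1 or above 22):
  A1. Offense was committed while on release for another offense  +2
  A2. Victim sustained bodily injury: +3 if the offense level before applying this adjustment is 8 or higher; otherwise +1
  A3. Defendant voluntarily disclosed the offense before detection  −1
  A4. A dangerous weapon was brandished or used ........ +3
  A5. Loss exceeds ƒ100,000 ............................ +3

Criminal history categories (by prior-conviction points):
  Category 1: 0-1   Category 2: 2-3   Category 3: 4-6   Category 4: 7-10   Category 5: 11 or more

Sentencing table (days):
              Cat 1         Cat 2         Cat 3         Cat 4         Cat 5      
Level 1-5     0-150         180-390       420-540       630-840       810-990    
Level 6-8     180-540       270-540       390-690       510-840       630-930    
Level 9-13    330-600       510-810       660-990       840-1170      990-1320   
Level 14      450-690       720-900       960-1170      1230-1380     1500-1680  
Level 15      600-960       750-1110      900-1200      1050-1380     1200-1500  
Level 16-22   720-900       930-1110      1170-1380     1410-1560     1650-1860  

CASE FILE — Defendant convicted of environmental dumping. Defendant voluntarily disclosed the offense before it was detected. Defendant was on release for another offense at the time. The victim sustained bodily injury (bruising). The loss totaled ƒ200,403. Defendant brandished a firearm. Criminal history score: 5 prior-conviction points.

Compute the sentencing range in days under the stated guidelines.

1170-1380 days

Base offense level for environmental dumping: 12.
A1 applies: 12 + 2 = 14.
A2 applies (level before this adjustment is 14 ≥ 8, so +3): 14 + 3 = 17.
A3 applies: 17 − 1 = 16.
A4 applies: 16 + 3 = 19.
A5 applies: 19 + 3 = 22.
Final offense level: 22.
Criminal history: 5 prior points → Category 3 (4-6).
Level 22 falls in the 16-22 band.
Grid: Level 16-22 × Category 3 = 1170-1380 days.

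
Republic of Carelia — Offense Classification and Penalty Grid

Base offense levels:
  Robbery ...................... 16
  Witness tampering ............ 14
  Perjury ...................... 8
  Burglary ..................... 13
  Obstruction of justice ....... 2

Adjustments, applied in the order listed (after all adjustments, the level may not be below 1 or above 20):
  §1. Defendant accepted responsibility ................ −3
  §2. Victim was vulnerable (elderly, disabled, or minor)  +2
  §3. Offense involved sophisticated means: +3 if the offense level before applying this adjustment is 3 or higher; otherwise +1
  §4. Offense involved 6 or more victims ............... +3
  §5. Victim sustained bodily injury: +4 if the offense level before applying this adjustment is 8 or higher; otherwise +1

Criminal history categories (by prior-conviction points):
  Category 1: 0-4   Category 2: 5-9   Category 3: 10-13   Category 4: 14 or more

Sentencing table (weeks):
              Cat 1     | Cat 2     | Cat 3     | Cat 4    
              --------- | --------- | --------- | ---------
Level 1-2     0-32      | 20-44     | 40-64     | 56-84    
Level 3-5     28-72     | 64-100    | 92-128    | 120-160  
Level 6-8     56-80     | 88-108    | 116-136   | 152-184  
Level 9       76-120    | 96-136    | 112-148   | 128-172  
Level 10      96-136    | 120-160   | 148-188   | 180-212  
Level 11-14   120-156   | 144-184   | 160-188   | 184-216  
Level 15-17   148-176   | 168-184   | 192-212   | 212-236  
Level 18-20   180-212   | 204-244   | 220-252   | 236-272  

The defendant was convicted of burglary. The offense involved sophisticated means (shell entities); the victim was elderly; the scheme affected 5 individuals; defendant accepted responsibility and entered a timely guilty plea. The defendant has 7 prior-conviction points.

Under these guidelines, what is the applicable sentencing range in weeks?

168-184 weeks

Base offense level for burglary: 13.
§1 applies: 13 − 3 = 10.
§2 applies: 10 + 2 = 12.
§3 applies (level before this adjustment is 12 ≥ 3, so +3): 12 + 3 = 15.
Final offense level: 15.
Criminal history: 7 prior points → Category 2 (5-9).
Level 15 falls in the 15-17 band.
Grid: Level 15-17 × Category 2 = 168-184 weeks.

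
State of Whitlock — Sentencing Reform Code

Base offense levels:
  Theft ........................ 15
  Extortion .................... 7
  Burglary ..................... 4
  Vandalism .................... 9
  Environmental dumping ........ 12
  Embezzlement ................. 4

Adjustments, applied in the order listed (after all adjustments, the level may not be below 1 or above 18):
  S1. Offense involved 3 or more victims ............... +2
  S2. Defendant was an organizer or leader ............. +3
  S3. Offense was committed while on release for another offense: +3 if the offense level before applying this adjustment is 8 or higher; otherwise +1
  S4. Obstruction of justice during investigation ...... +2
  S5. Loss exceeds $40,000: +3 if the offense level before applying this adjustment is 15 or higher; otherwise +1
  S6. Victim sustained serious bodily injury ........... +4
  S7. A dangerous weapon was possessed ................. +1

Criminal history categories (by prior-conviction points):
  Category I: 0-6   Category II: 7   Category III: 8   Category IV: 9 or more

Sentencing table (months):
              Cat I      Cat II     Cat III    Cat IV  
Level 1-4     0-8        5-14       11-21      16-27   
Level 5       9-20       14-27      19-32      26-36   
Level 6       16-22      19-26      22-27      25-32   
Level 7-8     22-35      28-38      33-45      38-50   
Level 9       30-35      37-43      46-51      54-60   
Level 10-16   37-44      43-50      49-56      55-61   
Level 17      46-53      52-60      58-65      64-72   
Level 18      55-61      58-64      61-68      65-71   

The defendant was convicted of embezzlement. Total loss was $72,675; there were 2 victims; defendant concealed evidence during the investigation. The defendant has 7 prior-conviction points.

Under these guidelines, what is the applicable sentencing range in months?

Base offense level for embezzlement: 4.
S2 does not apply.
S3 does not apply.
S4 applies: 4 + 2 = 6.
S5 applies (level before this adjustment is 6 < 15, so +1): 6 + 1 = 7.
S6 does not apply.
S7 does not apply.
Final offense level: 7.
Criminal history: 7 prior points → Category II (7).
Level 7 falls in the 7-8 band.
Grid: Level 7-8 × Category II = 28-38 months.

28-38 months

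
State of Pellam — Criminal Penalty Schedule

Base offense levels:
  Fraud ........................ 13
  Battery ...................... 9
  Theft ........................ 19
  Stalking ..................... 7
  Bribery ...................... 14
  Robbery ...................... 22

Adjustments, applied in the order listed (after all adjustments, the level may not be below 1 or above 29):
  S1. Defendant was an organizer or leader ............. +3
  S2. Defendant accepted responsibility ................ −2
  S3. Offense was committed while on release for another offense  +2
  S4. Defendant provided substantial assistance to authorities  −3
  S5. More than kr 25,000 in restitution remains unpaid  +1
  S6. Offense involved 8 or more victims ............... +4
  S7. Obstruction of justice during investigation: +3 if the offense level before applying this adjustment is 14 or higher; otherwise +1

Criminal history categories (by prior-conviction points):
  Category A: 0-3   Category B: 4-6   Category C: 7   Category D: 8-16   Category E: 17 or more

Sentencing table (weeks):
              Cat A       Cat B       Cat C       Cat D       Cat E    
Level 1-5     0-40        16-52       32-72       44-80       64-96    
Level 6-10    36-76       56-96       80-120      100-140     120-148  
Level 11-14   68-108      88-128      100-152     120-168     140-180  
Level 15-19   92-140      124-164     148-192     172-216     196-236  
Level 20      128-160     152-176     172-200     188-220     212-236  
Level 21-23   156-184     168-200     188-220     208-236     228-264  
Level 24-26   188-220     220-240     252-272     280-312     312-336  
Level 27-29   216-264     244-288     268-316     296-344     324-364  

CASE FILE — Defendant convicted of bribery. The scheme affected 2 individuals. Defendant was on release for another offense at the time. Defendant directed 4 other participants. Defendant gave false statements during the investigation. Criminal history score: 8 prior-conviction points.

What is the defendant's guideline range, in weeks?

Base offense level for bribery: 14.
S1 applies: 14 + 3 = 17.
S3 applies: 17 + 2 = 19.
S6 does not apply.
S7 applies (level before this adjustment is 19 ≥ 14, so +3): 19 + 3 = 22.
Final offense level: 22.
Criminal history: 8 prior points → Category D (8-16).
Level 22 falls in the 21-23 band.
Grid: Level 21-23 × Category D = 208-236 weeks.

208-236 weeks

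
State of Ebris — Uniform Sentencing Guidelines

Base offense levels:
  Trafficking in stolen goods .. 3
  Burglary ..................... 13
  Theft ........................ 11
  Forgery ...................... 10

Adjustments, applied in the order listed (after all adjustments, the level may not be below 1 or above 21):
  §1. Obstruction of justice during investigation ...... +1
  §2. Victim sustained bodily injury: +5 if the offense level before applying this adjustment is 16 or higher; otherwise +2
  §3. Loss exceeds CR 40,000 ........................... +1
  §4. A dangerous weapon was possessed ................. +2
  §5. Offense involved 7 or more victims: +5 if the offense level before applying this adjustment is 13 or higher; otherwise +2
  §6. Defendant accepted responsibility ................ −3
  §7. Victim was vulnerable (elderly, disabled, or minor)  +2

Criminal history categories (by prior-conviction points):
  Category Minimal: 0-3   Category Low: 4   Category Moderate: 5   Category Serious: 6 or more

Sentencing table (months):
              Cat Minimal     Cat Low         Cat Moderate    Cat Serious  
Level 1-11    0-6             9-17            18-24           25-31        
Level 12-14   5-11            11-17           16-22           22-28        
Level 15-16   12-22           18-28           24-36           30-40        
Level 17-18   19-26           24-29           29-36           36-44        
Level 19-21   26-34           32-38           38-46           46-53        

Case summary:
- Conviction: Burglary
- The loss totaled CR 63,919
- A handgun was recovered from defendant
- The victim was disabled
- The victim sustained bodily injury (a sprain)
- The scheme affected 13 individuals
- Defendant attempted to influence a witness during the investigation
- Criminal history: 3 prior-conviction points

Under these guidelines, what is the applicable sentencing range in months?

26-34 months

Base offense level for burglary: 13.
§1 applies: 13 + 1 = 14.
§2 applies (level before this adjustment is 14 < 16, so +2): 14 + 2 = 16.
§3 applies: 16 + 1 = 17.
§4 applies: 17 + 2 = 19.
§5 applies (level before this adjustment is 19 ≥ 13, so +5): 19 + 5 = 24.
§6 does not apply.
§7 applies: 24 + 2 = 26.
Level 26 exceeds the maximum of 21; capped at 21.
Final offense level: 21.
Criminal history: 3 prior points → Category Minimal (0-3).
Level 21 falls in the 19-21 band.
Grid: Level 19-21 × Category Minimal = 26-34 months.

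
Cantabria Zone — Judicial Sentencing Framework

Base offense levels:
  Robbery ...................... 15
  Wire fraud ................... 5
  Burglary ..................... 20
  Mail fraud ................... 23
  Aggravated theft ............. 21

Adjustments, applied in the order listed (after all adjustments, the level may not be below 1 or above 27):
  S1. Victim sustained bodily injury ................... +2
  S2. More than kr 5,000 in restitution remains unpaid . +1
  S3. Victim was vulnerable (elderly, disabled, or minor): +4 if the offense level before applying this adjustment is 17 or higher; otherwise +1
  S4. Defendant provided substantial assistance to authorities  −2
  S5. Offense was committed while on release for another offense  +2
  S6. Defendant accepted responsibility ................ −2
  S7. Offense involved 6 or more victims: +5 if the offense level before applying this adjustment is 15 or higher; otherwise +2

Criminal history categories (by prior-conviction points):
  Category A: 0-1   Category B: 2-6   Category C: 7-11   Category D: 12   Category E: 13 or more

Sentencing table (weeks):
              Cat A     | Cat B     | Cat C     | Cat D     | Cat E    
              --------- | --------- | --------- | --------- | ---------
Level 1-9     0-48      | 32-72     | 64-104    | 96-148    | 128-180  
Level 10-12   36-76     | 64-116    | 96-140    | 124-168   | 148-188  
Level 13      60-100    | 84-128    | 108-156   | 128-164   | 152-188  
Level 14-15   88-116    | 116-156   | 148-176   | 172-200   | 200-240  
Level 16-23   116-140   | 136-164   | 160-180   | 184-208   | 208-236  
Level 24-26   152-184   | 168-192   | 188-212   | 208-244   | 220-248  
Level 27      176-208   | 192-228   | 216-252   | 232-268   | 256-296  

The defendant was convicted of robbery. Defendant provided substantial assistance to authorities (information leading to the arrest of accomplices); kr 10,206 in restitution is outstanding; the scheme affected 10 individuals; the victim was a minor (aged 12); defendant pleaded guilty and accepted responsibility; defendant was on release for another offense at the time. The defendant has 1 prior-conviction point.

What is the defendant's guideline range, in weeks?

Base offense level for robbery: 15.
S2 applies: 15 + 1 = 16.
S3 applies (level before this adjustment is 16 < 17, so +1): 16 + 1 = 17.
S4 applies: 17 − 2 = 15.
S5 applies: 15 + 2 = 17.
S6 applies: 17 − 2 = 15.
S7 applies (level before this adjustment is 15 ≥ 15, so +5): 15 + 5 = 20.
Final offense level: 20.
Criminal history: 1 prior point → Category A (0-1).
Level 20 falls in the 16-23 band.
Grid: Level 16-23 × Category A = 116-140 weeks.

116-140 weeks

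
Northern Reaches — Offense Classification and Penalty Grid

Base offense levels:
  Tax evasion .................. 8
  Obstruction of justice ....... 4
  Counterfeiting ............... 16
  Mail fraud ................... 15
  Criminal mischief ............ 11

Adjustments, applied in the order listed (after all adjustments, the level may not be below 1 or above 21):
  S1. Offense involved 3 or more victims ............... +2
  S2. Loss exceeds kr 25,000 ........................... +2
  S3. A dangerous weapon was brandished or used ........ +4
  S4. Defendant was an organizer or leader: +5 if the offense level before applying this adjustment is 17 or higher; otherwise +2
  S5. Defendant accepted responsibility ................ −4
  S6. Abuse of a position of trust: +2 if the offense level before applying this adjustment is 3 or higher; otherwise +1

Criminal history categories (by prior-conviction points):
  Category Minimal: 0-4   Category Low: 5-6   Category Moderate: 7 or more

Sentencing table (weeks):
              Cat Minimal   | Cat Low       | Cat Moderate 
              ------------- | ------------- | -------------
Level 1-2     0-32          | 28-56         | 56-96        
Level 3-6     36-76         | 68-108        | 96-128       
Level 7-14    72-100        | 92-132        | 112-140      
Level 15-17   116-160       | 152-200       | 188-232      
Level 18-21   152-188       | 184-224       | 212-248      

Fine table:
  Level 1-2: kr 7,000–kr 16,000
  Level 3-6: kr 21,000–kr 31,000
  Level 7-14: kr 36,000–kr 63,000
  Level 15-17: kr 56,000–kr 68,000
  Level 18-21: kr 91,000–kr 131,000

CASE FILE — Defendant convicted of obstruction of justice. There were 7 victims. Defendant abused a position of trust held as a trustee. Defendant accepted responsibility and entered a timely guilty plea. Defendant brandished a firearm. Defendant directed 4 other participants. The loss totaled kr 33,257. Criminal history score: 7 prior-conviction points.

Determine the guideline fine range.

kr 36,000–kr 63,000

Base offense level for obstruction of justice: 4.
S1 applies: 4 + 2 = 6.
S2 applies: 6 + 2 = 8.
S3 applies: 8 + 4 = 12.
S4 applies (level before this adjustment is 12 < 17, so +2): 12 + 2 = 14.
S5 applies: 14 − 4 = 10.
S6 applies (level before this adjustment is 10 ≥ 3, so +2): 10 + 2 = 12.
Final offense level: 12.
Level 12 falls in the 7-14 band.
Fine table: Level 7-14 → kr 36,000–kr 63,000.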